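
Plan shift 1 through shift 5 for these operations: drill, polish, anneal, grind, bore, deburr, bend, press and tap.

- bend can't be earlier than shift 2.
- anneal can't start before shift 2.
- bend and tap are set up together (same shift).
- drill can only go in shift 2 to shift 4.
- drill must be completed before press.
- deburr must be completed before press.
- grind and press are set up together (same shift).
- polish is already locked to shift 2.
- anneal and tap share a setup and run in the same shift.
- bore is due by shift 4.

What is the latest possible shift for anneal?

Anneal is available from shift 2.
anneal at shift 5 is achievable: press=shift 3; anneal=shift 5; bend=shift 5; grind=shift 3; drill=shift 2; bore=shift 1; polish=shift 2; tap=shift 5; deburr=shift 1.

shift 5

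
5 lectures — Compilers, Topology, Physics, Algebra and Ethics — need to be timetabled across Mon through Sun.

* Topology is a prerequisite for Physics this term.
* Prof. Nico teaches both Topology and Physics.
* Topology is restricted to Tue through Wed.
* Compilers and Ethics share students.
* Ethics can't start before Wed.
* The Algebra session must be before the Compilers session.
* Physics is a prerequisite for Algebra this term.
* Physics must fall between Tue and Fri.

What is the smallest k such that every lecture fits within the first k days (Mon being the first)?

5

The precedence chain requires at least 4 distinct days.
Propagating the time windows through the other constraints, Compilers can't land before Fri — that is day 5 counting from Mon — so the schedule must run through at least 5 days.
5 works (last occupied day: Fri): for example Topology in Tue; Compilers in Fri; Algebra in Thu; Ethics in Wed; Physics in Wed.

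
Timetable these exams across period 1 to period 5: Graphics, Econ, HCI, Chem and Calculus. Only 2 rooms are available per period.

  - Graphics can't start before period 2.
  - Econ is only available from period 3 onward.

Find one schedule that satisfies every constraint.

Calculus -> period 2, HCI -> period 1, Graphics -> period 2, Econ -> period 3, Chem -> period 1

Checking: Graphics=period 2 in [period 2,period 5]; Econ=period 3 in [period 3,period 5]; max 2 per period (cap 2).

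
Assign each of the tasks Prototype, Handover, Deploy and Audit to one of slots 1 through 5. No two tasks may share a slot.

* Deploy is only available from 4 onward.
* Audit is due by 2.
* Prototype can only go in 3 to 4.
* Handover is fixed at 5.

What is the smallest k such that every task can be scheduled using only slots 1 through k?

5 slots

With at most 1 per slot and 4 tasks, at least 4 slots are needed.
Handover can't be placed before 5, so the schedule must run through at least slot 5.
5 works (last occupied slot: 5): for example Audit in 1, Handover in 5, Prototype in 3, Deploy in 4.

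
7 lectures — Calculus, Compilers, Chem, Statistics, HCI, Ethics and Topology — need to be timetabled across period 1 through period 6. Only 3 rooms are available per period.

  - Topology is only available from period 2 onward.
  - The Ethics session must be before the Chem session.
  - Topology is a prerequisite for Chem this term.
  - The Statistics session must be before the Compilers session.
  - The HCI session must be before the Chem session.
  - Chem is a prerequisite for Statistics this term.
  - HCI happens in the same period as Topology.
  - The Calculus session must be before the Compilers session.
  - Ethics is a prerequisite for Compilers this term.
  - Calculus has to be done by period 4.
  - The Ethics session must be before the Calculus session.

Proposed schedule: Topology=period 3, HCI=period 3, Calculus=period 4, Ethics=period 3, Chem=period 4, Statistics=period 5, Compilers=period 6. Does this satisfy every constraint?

Ethics is a prerequisite for Compilers this term — holds.
Topology is a prerequisite for Chem this term — holds.
Topology is only available from period 2 onward — holds.
The Calculus session must be before the Compilers session — holds.
The Ethics session must be before the Calculus session — holds.
The Statistics session must be before the Compilers session — holds.
The Ethics session must be before the Chem session — holds.
HCI happens in the same period as Topology — holds.
The HCI session must be before the Chem session — holds.
Calculus has to be done by period 4 — holds.
Only 3 rooms are available per period — holds.
Chem is a prerequisite for Statistics this term — holds.

Valid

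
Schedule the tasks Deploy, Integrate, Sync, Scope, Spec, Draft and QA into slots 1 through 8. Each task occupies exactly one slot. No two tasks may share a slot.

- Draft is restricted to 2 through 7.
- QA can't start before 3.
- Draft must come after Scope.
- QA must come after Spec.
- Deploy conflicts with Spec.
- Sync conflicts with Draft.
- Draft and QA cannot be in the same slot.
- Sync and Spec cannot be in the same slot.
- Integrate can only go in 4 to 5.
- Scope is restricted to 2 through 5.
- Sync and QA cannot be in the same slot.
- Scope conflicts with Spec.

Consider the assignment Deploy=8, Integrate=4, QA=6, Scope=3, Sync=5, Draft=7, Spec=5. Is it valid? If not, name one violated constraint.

Draft and QA cannot be in the same slot — holds.
Sync and Spec cannot be in the same slot — violated.
Draft must come after Scope — holds.
Integrate can only go in 4 to 5 — holds.
Draft is restricted to 2 through 7 — holds.
Scope is restricted to 2 through 5 — holds.
QA must come after Spec — holds.
Deploy conflicts with Spec — holds.
Scope conflicts with Spec — holds.
No two tasks may share a slot — violated.
Sync and QA cannot be in the same slot — holds.
Sync conflicts with Draft — holds.
QA can't start before 3 — holds.

No. Sync and Spec cannot be in the same slot is not satisfied.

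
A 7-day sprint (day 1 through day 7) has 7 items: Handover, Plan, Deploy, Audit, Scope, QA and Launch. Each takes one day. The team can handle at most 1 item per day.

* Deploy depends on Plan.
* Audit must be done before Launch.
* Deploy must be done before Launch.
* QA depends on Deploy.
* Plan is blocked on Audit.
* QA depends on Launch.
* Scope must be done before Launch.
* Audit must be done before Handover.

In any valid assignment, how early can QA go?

day 6

Precedence pushes QA to at least day 5.
QA at day 6 is achievable: Deploy=day 3, Handover=day 7, Audit=day 1, Plan=day 2, QA=day 6, Scope=day 4, Launch=day 5.
Nothing earlier works — the capacity limit rule out every day before day 6.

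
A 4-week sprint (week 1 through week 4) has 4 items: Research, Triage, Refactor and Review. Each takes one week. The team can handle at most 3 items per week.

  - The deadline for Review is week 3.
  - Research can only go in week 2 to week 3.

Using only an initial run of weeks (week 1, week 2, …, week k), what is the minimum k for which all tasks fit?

2

With at most 3 per week and 4 tasks, at least 2 weeks are needed.
Research can't be placed before week 2, so the schedule must run through at least week 2.
2 works (last occupied week: week 2): for example Research in week 2; Refactor in week 1; Review in week 1; Triage in week 1.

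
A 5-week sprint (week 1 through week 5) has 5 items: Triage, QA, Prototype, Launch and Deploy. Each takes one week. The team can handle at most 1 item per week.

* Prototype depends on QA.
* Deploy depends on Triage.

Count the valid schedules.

Splitting on Triage: it can be week 1 (12), week 2 (9), week 3 (6), week 4 (3). Listing each branch's schedules as (QA, Prototype, Launch, Deploy) by week number:
Triage=week 1: (2,3,4,5) (2,3,5,4) (2,4,3,5) (2,4,5,3) (2,5,3,4) (2,5,4,3) (3,4,2,5) (3,4,5,2) (3,5,2,4) (3,5,4,2) (4,5,2,3) (4,5,3,2) — 12.
Triage=week 2: (1,3,4,5) (1,3,5,4) (1,4,3,5) (1,4,5,3) (1,5,3,4) (1,5,4,3) (3,4,1,5) (3,5,1,4) (4,5,1,3) — 9.
Triage=week 3: (1,2,4,5) (1,2,5,4) (1,4,2,5) (1,5,2,4) (2,4,1,5) (2,5,1,4) — 6.
Triage=week 4: (1,2,3,5) (1,3,2,5) (2,3,1,5) — 3.
Summing: 12 + 9 + 6 + 3 = 30.

30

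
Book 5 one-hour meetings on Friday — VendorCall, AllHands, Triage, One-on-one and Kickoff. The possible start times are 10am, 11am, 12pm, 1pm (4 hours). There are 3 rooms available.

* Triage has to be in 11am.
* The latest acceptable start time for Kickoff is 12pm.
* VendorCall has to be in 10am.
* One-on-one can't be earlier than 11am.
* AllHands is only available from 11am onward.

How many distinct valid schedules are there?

26

Splitting on AllHands: it can be 11am (8), 12pm (9), 1pm (9). Listing each branch's schedules as (VendorCall, Triage, One-on-one, Kickoff):
AllHands=11am: (10am,11am,11am,10am) (10am,11am,11am,12pm) (10am,11am,12pm,10am) (10am,11am,12pm,11am) (10am,11am,12pm,12pm) (10am,11am,1pm,10am) (10am,11am,1pm,11am) (10am,11am,1pm,12pm) — 8.
AllHands=12pm: (10am,11am,11am,10am) (10am,11am,11am,11am) (10am,11am,11am,12pm) (10am,11am,12pm,10am) (10am,11am,12pm,11am) (10am,11am,12pm,12pm) (10am,11am,1pm,10am) (10am,11am,1pm,11am) (10am,11am,1pm,12pm) — 9.
AllHands=1pm: (10am,11am,11am,10am) (10am,11am,11am,11am) (10am,11am,11am,12pm) (10am,11am,12pm,10am) (10am,11am,12pm,11am) (10am,11am,12pm,12pm) (10am,11am,1pm,10am) (10am,11am,1pm,11am) (10am,11am,1pm,12pm) — 9.
Summing: 8 + 9 + 9 = 26.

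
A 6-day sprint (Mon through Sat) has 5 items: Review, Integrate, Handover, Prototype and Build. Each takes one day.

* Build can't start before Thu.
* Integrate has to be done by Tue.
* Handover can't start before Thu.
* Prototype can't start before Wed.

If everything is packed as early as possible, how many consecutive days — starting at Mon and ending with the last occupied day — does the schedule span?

Handover can't be placed before Thu — that is day 4 counting from Mon — so the schedule must run through at least 4 days.
4 works (last occupied day: Thu): for example Integrate=Mon; Handover=Thu; Build=Thu; Prototype=Wed; Review=Mon.

4 days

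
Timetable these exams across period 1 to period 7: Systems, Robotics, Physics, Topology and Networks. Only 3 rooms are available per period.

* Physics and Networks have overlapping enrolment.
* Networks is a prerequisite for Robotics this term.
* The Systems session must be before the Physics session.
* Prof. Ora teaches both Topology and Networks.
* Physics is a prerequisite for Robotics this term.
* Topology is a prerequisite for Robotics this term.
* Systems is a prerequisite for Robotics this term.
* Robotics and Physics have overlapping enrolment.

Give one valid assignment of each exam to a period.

Networks=period 1, Robotics=period 3, Physics=period 2, Systems=period 1, Topology=period 2

Checking: Topology(period 2) before Robotics(period 3); Systems(period 1) before Robotics(period 3); Networks(period 1) before Robotics(period 3); Physics(period 2) before Robotics(period 3); Systems(period 1) before Physics(period 2); Robotics(period 3) != Physics(period 2); Physics(period 2) != Networks(period 1); Topology(period 2) != Networks(period 1); max 2 per period (cap 3).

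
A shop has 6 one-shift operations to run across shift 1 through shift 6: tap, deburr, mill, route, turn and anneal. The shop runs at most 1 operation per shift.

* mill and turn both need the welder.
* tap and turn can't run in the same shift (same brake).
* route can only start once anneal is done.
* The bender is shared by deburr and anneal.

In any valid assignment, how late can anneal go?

Downstream work caps anneal at shift 5.
anneal at shift 5 is achievable: mill=shift 3; turn=shift 4; tap=shift 1; route=shift 6; deburr=shift 2; anneal=shift 5.

shift 5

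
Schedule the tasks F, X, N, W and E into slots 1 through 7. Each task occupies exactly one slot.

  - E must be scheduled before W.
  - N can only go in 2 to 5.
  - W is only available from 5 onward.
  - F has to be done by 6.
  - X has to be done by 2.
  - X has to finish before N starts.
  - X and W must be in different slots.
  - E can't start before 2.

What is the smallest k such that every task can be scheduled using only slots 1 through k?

5

The precedence chain requires at least 2 distinct slots.
W can't be placed before 5, so the schedule must run through at least slot 5.
5 works (last occupied slot: 5): for example W=5, X=1, F=1, N=2, E=2.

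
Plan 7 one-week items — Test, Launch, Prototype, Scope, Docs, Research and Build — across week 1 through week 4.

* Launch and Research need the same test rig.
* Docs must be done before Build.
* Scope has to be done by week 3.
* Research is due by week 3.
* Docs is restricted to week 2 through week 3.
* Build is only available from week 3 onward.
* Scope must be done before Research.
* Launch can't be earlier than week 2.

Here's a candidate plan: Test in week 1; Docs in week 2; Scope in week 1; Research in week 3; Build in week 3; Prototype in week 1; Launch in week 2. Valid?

Yes

Research is due by week 3 — holds.
Docs is restricted to week 2 through week 3 — holds.
Scope must be done before Research — holds.
Build is only available from week 3 onward — holds.
Docs must be done before Build — holds.
Launch can't be earlier than week 2 — holds.
Scope has to be done by week 3 — holds.
Launch and Research need the same test rig — holds.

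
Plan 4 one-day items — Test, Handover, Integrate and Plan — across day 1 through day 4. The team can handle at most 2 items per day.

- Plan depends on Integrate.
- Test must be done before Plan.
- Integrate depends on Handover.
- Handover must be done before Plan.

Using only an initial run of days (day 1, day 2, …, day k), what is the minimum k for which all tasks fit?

3 days

The precedence chain requires at least 3 distinct days.
With at most 2 per day and 4 tasks, at least 2 days are needed.
3 works (last occupied day: day 3): for example Handover=day 1; Test=day 1; Plan=day 3; Integrate=day 2.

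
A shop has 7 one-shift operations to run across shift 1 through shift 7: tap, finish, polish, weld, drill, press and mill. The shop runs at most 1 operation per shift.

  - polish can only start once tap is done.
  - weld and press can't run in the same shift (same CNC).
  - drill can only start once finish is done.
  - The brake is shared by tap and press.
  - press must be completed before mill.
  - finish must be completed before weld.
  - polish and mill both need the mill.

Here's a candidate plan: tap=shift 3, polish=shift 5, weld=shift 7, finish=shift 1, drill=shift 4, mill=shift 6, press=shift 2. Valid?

Valid

weld and press can't run in the same shift (same CNC) — holds.
The shop runs at most 1 operation per shift — holds.
finish must be completed before weld — holds.
The brake is shared by tap and press — holds.
polish can only start once tap is done — holds.
press must be completed before mill — holds.
drill can only start once finish is done — holds.
polish and mill both need the mill — holds.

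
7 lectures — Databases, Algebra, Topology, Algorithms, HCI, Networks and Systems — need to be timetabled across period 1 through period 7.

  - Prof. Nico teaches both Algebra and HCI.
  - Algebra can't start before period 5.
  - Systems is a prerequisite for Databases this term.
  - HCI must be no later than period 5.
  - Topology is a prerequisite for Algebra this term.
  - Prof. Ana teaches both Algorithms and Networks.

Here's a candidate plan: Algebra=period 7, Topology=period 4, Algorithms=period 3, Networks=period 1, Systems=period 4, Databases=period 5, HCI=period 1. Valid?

Yes, all constraints hold

Prof. Nico teaches both Algebra and HCI — holds.
HCI must be no later than period 5 — holds.
Systems is a prerequisite for Databases this term — holds.
Prof. Ana teaches both Algorithms and Networks — holds.
Topology is a prerequisite for Algebra this term — holds.
Algebra can't start before period 5 — holds.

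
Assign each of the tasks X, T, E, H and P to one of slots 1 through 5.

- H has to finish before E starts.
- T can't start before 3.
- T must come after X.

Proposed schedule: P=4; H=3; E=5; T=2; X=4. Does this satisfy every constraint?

No — it violates: T must come after X

T must come after X — violated.
T can't start before 3 — violated.
H has to finish before E starts — holds.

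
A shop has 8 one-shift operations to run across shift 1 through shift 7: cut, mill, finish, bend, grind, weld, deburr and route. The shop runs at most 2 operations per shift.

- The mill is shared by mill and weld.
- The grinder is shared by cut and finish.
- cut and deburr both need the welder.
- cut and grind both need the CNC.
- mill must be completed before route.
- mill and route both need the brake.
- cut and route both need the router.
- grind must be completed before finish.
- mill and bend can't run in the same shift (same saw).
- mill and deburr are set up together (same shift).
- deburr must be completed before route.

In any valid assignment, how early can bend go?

bend at shift 1 is achievable: grind in shift 1; finish in shift 3; bend in shift 1; deburr in shift 2; mill in shift 2; cut in shift 4; route in shift 3; weld in shift 4.

shift 1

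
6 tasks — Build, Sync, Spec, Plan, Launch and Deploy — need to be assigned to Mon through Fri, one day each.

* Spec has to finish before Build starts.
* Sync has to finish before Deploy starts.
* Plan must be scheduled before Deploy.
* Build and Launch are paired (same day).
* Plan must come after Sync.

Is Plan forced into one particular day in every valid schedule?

No

Plan can be Tue (e.g. Deploy=Wed, Build=Tue, Spec=Mon, Launch=Tue, Plan=Tue, Sync=Mon) or Wed (e.g. Spec -> Mon; Build -> Tue; Deploy -> Thu; Launch -> Tue; Plan -> Wed; Sync -> Mon).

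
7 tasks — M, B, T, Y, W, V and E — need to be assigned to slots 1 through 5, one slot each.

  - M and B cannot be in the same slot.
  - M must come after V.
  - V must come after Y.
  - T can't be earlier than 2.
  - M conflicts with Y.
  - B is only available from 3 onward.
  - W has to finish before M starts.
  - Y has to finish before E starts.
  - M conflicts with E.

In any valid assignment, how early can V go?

2

Precedence pushes V to at least 2; downstream work caps V at 4.
V at 2 is achievable: V -> 2; T -> 2; B -> 3; E -> 2; M -> 4; Y -> 1; W -> 1.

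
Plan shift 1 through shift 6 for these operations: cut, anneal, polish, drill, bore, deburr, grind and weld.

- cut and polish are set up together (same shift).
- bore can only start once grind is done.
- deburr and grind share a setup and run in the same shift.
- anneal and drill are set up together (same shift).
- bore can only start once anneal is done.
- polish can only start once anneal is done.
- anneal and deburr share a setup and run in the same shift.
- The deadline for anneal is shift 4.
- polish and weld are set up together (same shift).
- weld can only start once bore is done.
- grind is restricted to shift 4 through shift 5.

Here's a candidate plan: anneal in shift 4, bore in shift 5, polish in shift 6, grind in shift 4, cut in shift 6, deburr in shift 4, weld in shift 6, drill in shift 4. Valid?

Valid

deburr and grind share a setup and run in the same shift — holds.
grind is restricted to shift 4 through shift 5 — holds.
polish and weld are set up together (same shift) — holds.
polish can only start once anneal is done — holds.
weld can only start once bore is done — holds.
The deadline for anneal is shift 4 — holds.
bore can only start once grind is done — holds.
cut and polish are set up together (same shift) — holds.
anneal and drill are set up together (same shift) — holds.
anneal and deburr share a setup and run in the same shift — holds.
bore can only start once anneal is done — holds.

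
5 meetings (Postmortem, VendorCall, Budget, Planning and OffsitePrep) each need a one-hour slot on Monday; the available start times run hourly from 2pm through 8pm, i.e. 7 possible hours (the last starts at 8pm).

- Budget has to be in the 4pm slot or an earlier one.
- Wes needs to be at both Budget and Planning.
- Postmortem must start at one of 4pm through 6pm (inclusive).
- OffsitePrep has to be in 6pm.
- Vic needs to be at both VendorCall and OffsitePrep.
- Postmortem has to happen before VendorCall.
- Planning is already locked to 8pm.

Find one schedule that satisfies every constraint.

VendorCall in 5pm; Budget in 2pm; OffsitePrep in 6pm; Postmortem in 4pm; Planning in 8pm

Checking: Postmortem(4pm) before VendorCall(5pm); Budget(2pm) != Planning(8pm); VendorCall(5pm) != OffsitePrep(6pm); Planning=8pm in [8pm,8pm]; OffsitePrep=6pm in [6pm,6pm]; Budget=2pm in [2pm,4pm]; Postmortem=4pm in [4pm,6pm].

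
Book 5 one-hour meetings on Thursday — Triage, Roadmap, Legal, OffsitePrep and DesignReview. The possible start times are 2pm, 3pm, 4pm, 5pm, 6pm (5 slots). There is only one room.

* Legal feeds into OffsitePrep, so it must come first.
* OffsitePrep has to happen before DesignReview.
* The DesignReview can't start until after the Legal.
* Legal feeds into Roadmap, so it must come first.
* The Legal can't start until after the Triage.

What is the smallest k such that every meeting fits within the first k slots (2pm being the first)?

5

The precedence chain requires at least 4 distinct slots.
With at most 1 per slot and 5 meetings, at least 5 slots are needed.
5 works (last occupied slot: 6pm): for example Legal=3pm, DesignReview=5pm, Roadmap=6pm, OffsitePrep=4pm, Triage=2pm.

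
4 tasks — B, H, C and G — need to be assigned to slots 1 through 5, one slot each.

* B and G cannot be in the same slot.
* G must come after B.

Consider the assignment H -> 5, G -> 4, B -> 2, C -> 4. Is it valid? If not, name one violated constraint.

B and G cannot be in the same slot — holds.
G must come after B — holds.

Yes, all constraints hold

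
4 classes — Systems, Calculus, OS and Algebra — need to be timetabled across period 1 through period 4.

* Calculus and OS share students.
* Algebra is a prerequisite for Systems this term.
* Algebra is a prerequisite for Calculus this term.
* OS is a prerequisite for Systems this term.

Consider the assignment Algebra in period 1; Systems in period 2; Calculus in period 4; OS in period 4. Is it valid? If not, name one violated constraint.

No — it violates: Calculus and OS share students

Algebra is a prerequisite for Systems this term — holds.
OS is a prerequisite for Systems this term — violated.
Algebra is a prerequisite for Calculus this term — holds.
Calculus and OS share students — violated.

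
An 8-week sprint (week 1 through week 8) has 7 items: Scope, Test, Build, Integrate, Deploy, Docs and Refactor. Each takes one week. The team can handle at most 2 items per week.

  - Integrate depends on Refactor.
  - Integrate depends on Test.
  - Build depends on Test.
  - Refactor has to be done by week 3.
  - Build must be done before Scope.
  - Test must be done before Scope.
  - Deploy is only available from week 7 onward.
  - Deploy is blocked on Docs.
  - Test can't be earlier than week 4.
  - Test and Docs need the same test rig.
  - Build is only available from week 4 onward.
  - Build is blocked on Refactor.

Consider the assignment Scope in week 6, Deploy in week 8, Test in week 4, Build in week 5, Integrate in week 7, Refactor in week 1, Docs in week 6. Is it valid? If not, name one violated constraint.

Integrate depends on Test — holds.
Test and Docs need the same test rig — holds.
Build must be done before Scope — holds.
Integrate depends on Refactor — holds.
Test must be done before Scope — holds.
The team can handle at most 2 items per week — holds.
Build is blocked on Refactor — holds.
Build depends on Test — holds.
Build is only available from week 4 onward — holds.
Test can't be earlier than week 4 — holds.
Deploy is blocked on Docs — holds.
Deploy is only available from week 7 onward — holds.
Refactor has to be done by week 3 — holds.

Valid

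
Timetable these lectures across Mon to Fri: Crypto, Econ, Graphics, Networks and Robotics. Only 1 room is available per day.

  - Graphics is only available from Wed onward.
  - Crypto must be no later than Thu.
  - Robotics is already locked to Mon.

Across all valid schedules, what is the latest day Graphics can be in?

Graphics is available from Wed.
Graphics at Fri is achievable: Crypto in Tue; Econ in Wed; Graphics in Fri; Networks in Thu; Robotics in Mon.

Fri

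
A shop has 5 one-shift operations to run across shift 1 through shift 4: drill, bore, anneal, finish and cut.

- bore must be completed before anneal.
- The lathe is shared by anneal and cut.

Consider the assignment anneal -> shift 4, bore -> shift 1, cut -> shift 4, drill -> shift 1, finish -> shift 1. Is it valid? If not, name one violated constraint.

The lathe is shared by anneal and cut — violated.
bore must be completed before anneal — holds.

Invalid. The lathe is shared by anneal and cut.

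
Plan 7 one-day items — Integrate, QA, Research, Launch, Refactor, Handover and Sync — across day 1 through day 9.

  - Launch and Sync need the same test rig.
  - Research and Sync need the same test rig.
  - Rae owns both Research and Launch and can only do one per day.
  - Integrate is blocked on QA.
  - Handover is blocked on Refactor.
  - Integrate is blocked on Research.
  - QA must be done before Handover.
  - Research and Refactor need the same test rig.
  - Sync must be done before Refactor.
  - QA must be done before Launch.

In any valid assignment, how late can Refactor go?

Precedence pushes Refactor to at least day 2; downstream work caps Refactor at day 8.
Refactor at day 8 is achievable: Refactor in day 8; Launch in day 2; Research in day 1; Integrate in day 2; Handover in day 9; Sync in day 3; QA in day 1.

day 8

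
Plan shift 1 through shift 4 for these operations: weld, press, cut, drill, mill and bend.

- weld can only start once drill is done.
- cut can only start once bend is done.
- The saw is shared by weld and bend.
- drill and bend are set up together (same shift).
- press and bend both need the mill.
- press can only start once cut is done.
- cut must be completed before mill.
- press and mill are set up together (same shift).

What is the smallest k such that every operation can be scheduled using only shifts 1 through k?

The precedence chain requires at least 3 distinct shifts.
3 works (last occupied shift: shift 3): for example drill=shift 1; press=shift 3; weld=shift 2; cut=shift 2; mill=shift 3; bend=shift 1.

3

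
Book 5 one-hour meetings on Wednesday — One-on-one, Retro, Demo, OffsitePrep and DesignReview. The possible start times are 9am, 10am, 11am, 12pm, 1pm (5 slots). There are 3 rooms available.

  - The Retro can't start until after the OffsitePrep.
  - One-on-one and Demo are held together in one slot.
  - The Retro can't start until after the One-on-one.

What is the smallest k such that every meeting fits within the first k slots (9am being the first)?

The precedence chain requires at least 2 distinct slots.
With at most 3 per slot and 5 meetings, at least 2 slots are needed.
2 works (last occupied slot: 10am): for example Demo=9am, OffsitePrep=9am, Retro=10am, One-on-one=9am, DesignReview=10am.

2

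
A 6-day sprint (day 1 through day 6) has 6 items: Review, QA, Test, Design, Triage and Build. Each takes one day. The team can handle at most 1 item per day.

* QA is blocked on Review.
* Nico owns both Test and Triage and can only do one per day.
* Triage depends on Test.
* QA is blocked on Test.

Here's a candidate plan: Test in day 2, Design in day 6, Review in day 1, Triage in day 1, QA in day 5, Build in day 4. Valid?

Nico owns both Test and Triage and can only do one per day — holds.
QA is blocked on Review — holds.
Triage depends on Test — violated.
The team can handle at most 1 item per day — violated.
QA is blocked on Test — holds.

Invalid. The team can handle at most 1 item per day.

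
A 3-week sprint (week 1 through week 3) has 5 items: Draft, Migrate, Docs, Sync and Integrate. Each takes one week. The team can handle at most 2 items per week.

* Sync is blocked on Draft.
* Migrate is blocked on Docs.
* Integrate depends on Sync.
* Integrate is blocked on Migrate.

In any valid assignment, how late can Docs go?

Downstream work caps Docs at week 1.
Docs at week 1 is achievable: Docs -> week 1; Draft -> week 1; Integrate -> week 3; Migrate -> week 2; Sync -> week 2.

week 1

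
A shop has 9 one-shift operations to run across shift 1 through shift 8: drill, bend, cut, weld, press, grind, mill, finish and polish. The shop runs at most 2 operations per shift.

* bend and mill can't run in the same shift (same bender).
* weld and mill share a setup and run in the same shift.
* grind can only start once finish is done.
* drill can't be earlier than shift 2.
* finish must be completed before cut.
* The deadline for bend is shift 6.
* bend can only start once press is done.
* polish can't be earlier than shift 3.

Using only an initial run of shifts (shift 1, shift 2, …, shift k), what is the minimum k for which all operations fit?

5

The precedence chain requires at least 2 distinct shifts.
With at most 2 per shift and 9 operations, at least 5 shifts are needed.
polish can't be placed before shift 3, so the schedule must run through at least shift 3.
5 works (last occupied shift: shift 5): for example cut in shift 3; finish in shift 1; bend in shift 2; press in shift 1; polish in shift 3; weld in shift 5; drill in shift 2; grind in shift 4; mill in shift 5.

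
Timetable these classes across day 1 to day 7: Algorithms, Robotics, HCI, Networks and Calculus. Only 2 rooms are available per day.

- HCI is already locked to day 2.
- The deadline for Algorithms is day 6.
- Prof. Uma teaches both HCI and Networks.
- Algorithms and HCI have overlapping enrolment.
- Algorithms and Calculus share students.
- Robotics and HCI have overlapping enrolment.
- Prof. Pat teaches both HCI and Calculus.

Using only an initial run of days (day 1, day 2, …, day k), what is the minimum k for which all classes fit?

3

With at most 2 per day and 5 classes, at least 3 days are needed.
HCI can't be placed before day 2, so the schedule must run through at least day 2.
3 works (last occupied day: day 3): for example Calculus in day 3, HCI in day 2, Algorithms in day 1, Networks in day 3, Robotics in day 1.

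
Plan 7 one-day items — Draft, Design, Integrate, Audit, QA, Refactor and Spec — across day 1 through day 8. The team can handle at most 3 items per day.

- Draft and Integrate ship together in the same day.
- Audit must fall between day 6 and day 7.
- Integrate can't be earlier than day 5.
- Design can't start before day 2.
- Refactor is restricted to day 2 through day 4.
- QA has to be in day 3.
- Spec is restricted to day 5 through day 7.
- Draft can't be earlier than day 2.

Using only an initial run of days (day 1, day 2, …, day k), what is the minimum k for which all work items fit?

With at most 3 per day and 7 work items, at least 3 days are needed.
Audit can't be placed before day 6, so the schedule must run through at least day 6.
6 works (last occupied day: day 6): for example Spec=day 5; QA=day 3; Design=day 2; Refactor=day 2; Draft=day 5; Audit=day 6; Integrate=day 5.

6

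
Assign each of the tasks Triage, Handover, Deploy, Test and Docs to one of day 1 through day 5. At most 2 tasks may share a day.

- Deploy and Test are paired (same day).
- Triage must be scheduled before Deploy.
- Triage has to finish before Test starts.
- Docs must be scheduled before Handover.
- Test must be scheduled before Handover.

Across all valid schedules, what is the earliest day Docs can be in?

day 1

Downstream work caps Docs at day 4.
Docs at day 1 is achievable: Handover in day 3, Triage in day 1, Deploy in day 2, Test in day 2, Docs in day 1.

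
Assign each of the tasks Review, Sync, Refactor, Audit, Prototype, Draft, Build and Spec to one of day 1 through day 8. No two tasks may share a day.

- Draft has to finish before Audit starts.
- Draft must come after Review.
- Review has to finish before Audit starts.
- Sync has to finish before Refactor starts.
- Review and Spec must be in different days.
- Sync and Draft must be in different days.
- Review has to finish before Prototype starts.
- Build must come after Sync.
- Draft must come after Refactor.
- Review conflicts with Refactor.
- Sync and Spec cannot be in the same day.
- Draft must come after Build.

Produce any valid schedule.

Review -> day 1; Spec -> day 8; Build -> day 4; Refactor -> day 3; Audit -> day 6; Draft -> day 5; Prototype -> day 7; Sync -> day 2

Checking: Review(day 1) before Draft(day 5); Review(day 1) before Prototype(day 7); Build(day 4) before Draft(day 5); Review(day 1) before Audit(day 6); Refactor(day 3) before Draft(day 5); Draft(day 5) before Audit(day 6); Sync(day 2) before Build(day 4); Sync(day 2) before Refactor(day 3); Review(day 1) != Spec(day 8); Sync(day 2) != Draft(day 5); Sync(day 2) != Spec(day 8); Review(day 1) != Refactor(day 3); max 1 per day (cap 1).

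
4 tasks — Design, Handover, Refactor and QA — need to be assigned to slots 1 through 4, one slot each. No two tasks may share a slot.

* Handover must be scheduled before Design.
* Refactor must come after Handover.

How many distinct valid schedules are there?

8

Splitting on Design: it can be 2 (2), 3 (3), 4 (3). Listing each branch's schedules as (Handover, Refactor, QA):
Design=2: (1,3,4) (1,4,3) — 2.
Design=3: (1,2,4) (1,4,2) (2,4,1) — 3.
Design=4: (1,2,3) (1,3,2) (2,3,1) — 3.
Summing: 2 + 3 + 3 = 8.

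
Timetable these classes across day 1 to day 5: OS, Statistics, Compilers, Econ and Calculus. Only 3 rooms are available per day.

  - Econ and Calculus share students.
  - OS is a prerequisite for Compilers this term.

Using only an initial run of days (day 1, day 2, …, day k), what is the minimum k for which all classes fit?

The precedence chain requires at least 2 distinct days.
With at most 3 per day and 5 classes, at least 2 days are needed.
2 works (last occupied day: day 2): for example Statistics in day 1; OS in day 1; Compilers in day 2; Econ in day 1; Calculus in day 2.

2 days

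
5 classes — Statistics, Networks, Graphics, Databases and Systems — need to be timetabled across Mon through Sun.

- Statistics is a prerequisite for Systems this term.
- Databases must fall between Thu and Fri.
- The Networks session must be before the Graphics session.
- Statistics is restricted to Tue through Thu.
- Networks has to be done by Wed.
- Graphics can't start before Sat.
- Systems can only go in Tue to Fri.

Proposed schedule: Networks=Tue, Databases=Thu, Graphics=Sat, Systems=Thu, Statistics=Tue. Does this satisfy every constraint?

Yes, all constraints hold

Statistics is restricted to Tue through Thu — holds.
Graphics can't start before Sat — holds.
Systems can only go in Tue to Fri — holds.
Statistics is a prerequisite for Systems this term — holds.
Databases must fall between Thu and Fri — holds.
The Networks session must be before the Graphics session — holds.
Networks has to be done by Wed — holds.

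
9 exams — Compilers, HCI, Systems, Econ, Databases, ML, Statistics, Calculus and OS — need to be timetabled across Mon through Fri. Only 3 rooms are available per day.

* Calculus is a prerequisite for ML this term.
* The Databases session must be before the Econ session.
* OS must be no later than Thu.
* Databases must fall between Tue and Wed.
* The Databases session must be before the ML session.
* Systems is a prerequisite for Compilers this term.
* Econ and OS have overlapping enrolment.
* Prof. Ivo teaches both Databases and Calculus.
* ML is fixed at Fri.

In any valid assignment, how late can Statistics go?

Statistics at Fri is achievable: Calculus=Mon, Systems=Mon, Databases=Tue, HCI=Tue, OS=Mon, Compilers=Tue, Econ=Wed, ML=Fri, Statistics=Fri.

Fri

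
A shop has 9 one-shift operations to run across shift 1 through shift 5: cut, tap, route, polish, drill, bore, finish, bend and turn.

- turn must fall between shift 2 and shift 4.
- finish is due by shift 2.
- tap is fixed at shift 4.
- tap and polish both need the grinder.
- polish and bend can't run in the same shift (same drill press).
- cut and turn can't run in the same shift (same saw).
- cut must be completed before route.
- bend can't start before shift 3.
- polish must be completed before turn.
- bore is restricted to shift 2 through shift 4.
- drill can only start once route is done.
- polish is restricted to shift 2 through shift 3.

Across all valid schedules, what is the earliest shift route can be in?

shift 2

Precedence pushes route to at least shift 2; downstream work caps route at shift 4.
route at shift 2 is achievable: turn -> shift 3; polish -> shift 2; drill -> shift 3; bend -> shift 3; route -> shift 2; finish -> shift 1; tap -> shift 4; cut -> shift 1; bore -> shift 2.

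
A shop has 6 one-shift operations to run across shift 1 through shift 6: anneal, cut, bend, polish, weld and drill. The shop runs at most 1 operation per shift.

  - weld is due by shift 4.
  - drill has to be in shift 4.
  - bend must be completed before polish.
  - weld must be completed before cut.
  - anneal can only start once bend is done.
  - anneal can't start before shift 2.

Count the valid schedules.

Splitting on anneal: it can be shift 2 (2), shift 3 (4), shift 5 (6), shift 6 (6). Listing each branch's schedules as (cut, bend, polish, weld, drill) by shift number:
anneal=shift 2: (5,1,6,3,4) (6,1,5,3,4) — 2.
anneal=shift 3: (5,1,6,2,4) (5,2,6,1,4) (6,1,5,2,4) (6,2,5,1,4) — 4.
anneal=shift 5: (2,3,6,1,4) (3,1,6,2,4) (3,2,6,1,4) (6,1,2,3,4) (6,1,3,2,4) (6,2,3,1,4) — 6.
anneal=shift 6: (2,3,5,1,4) (3,1,5,2,4) (3,2,5,1,4) (5,1,2,3,4) (5,1,3,2,4) (5,2,3,1,4) — 6.
Summing: 2 + 4 + 6 + 6 = 18.

18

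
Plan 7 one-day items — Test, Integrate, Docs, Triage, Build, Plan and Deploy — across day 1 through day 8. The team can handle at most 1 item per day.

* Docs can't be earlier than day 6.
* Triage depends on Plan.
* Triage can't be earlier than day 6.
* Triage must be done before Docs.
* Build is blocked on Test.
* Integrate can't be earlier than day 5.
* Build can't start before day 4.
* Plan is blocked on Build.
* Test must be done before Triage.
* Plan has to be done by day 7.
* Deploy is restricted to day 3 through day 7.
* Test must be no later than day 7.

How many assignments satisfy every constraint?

8

Splitting on Test: it can be day 1 (4), day 2 (4). Listing each branch's schedules as (Integrate, Docs, Triage, Build, Plan, Deploy) by day number:
Test=day 1: (5,8,7,4,6,3) (6,8,7,4,5,3) (7,8,6,4,5,3) (8,7,6,4,5,3) — 4.
Test=day 2: (5,8,7,4,6,3) (6,8,7,4,5,3) (7,8,6,4,5,3) (8,7,6,4,5,3) — 4.
Summing: 4 + 4 = 8.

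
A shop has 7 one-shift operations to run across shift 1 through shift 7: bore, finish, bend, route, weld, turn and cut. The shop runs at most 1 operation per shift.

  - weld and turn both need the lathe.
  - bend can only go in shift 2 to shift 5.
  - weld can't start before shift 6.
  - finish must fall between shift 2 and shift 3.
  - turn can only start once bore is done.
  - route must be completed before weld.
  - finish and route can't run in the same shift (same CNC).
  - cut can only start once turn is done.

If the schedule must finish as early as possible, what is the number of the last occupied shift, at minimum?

7

The precedence chain requires at least 3 distinct shifts.
With at most 1 per shift and 7 operations, at least 7 shifts are needed.
weld can't be placed before shift 6, so the schedule must run through at least shift 6.
7 works (last occupied shift: shift 7): for example cut in shift 7; finish in shift 2; turn in shift 4; route in shift 5; bore in shift 1; weld in shift 6; bend in shift 3.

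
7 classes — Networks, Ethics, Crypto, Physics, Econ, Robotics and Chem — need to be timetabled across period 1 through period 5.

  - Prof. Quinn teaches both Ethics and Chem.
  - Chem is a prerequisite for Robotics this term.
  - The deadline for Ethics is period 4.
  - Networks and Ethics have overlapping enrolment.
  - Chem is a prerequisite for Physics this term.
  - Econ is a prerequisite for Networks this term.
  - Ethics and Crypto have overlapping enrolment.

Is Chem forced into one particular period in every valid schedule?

Chem can be period 1 (e.g. Networks=period 3, Ethics=period 2, Physics=period 2, Robotics=period 2, Econ=period 1, Chem=period 1, Crypto=period 1) or period 2 (e.g. Ethics in period 1, Crypto in period 2, Physics in period 3, Robotics in period 3, Econ in period 1, Networks in period 2, Chem in period 2).

No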